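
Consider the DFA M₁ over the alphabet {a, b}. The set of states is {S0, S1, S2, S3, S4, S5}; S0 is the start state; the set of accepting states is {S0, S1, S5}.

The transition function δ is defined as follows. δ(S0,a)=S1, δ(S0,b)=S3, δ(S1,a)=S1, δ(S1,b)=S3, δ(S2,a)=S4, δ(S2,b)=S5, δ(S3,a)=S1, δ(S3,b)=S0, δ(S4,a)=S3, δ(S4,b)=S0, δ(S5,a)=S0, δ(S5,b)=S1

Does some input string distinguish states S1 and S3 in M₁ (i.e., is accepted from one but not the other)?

First remove the unreachable states {S2,S4,S5}; 3 states remain.
P0 = {S0,S1} | {S3}.
Stable partition: {S0,S1} | {S3} — 2 equivalence classes.
S1 and S3 end up in different blocks, so they are distinguishable. For instance, the string 'ε' is accepted from only S1.

Yes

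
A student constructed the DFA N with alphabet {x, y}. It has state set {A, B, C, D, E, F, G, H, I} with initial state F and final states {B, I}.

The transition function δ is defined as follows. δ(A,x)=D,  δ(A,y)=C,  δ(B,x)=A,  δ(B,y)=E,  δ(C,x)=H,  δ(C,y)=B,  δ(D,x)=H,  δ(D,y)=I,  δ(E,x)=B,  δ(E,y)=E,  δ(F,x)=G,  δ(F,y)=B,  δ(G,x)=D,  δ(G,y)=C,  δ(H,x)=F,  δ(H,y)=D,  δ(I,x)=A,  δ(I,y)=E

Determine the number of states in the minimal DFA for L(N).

Every state is reachable, so we keep all 9.
Initial partition by acceptance: {B,I} | {A,C,D,E,F,G,H}.
Split {A,C,D,E,F,G,H} by δ(·,x) → {A,C,D,F,G,H} and {E}.
On input y, block {A,C,D,F,G,H} splits into {A,G,H} and {C,D,F}.
Stable partition: {B,I} | {A,G,H} | {E} | {C,D,F} — 4 equivalence classes.

4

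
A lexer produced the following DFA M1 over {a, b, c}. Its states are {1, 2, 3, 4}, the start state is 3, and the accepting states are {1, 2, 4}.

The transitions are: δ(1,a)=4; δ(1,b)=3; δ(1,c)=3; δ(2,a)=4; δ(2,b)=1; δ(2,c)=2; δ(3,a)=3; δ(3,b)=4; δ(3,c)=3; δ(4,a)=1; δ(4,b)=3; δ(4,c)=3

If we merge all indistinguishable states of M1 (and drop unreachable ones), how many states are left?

2

States {2} cannot be reached from the start state, so discard them.
Start with accepting vs non-accepting: {1,4} | {3}.
The partition is now stable with 2 blocks: {1,4} | {3}.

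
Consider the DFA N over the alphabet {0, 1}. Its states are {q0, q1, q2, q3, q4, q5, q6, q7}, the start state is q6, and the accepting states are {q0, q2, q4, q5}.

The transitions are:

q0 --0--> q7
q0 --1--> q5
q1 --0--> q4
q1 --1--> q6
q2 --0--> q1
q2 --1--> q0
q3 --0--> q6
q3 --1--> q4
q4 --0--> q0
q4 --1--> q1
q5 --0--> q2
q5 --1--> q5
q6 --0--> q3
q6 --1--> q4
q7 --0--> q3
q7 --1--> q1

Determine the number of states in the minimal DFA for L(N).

7

Initial partition by acceptance: {q0,q2,q4,q5} | {q1,q3,q6,q7}.
Split {q0,q2,q4,q5} by δ(·,0) → {q0,q2} and {q4,q5}.
Split {q0,q2} by δ(·,1) → {q0} and {q2}.
Split {q1,q3,q6,q7} by δ(·,0) → {q3,q6,q7} and {q1}.
Split {q3,q6,q7} by δ(·,1) → {q3,q6} and {q7}.
Split {q4,q5} by δ(·,0) → {q4} and {q5}.
Stable partition: {q0} | {q3,q6} | {q4} | {q2} | {q1} | {q7} | {q5} — 7 equivalence classes.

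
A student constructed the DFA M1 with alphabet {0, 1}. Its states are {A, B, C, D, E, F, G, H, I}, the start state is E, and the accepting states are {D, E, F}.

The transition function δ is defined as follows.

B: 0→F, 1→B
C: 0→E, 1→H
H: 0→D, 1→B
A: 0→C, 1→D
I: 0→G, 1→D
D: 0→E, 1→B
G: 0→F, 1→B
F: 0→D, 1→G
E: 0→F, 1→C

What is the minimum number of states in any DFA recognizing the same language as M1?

2

First remove the unreachable states {A,I}; 7 states remain.
P0 = {D,E,F} | {B,C,G,H}.
No further refinement is possible. Final partition (2 blocks): {D,E,F} | {B,C,G,H}.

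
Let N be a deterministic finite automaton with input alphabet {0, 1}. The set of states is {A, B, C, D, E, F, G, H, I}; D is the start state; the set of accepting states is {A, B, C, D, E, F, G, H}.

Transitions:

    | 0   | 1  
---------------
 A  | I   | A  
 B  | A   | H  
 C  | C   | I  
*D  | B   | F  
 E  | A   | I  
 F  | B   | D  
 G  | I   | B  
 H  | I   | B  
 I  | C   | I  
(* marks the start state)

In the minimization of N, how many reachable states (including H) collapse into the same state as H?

First remove the unreachable states {E,G}; 7 states remain.
P0 = {A,B,C,D,F,H} | {I}.
On input 0, block {A,B,C,D,F,H} splits into {B,C,D,F} and {A,H}.
Split {B,C,D,F} by δ(·,0) → {C,D,F} and {B}.
Split {C,D,F} by δ(·,0) → {D,F} and {C}.
Split {A,H} by δ(·,1) → {A} and {H}.
The partition is now stable with 6 blocks: {D,F} | {I} | {A} | {B} | {C} | {H}.
The equivalence class containing H is {H}, of size 1.

1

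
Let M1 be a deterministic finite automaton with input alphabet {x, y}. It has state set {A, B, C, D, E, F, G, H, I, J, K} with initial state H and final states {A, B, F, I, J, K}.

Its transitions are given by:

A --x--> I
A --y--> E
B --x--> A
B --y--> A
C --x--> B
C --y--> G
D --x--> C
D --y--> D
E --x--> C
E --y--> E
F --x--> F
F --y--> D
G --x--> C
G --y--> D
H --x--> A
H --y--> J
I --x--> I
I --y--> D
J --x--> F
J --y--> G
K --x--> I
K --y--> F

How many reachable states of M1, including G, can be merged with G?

3

First remove the unreachable states {K}; 10 states remain.
Initial partition by acceptance: {A,B,F,I,J} | {C,D,E,G,H}.
Refine {A,B,F,I,J} on symbol y: members go to different blocks, giving {A,F,I,J} and {B}.
Refine {C,D,E,G,H} on symbol x: members go to different blocks, giving {D,E,G} and {C} and {H}.
No further refinement is possible. Final partition (5 blocks): {A,F,I,J} | {D,E,G} | {B} | {C} | {H}.
The equivalence class containing G is {D,E,G}, of size 3.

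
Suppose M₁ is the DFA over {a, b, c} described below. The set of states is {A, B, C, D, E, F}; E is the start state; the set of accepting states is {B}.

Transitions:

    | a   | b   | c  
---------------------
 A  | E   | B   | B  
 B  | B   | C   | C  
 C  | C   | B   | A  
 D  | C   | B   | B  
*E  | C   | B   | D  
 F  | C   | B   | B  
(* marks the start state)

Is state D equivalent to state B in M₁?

States {F} cannot be reached from the start state, so discard them.
Initial partition by acceptance: {B} | {A,C,D,E}.
On input c, block {A,C,D,E} splits into {A,D} and {C,E}.
The partition is now stable with 3 blocks: {B} | {A,D} | {C,E}.
D and B end up in different blocks, so they are distinguishable. For instance, the string 'ε' is accepted from only B.

No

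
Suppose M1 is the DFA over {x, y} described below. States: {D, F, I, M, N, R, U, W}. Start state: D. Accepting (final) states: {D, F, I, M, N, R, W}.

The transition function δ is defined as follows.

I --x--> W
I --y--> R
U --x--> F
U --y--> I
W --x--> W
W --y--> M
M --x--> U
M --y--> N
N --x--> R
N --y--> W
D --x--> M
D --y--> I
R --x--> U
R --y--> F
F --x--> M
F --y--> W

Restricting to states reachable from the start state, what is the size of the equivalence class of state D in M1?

3

P0 = {D,F,I,M,N,R,W} | {U}.
Refine {D,F,I,M,N,R,W} on symbol x: members go to different blocks, giving {D,F,I,N,W} and {M,R}.
Split {D,F,I,N,W} by δ(·,x) → {D,F,N} and {I,W}.
No further refinement is possible. Final partition (4 blocks): {D,F,N} | {U} | {M,R} | {I,W}.
The equivalence class containing D is {D,F,N}, of size 3.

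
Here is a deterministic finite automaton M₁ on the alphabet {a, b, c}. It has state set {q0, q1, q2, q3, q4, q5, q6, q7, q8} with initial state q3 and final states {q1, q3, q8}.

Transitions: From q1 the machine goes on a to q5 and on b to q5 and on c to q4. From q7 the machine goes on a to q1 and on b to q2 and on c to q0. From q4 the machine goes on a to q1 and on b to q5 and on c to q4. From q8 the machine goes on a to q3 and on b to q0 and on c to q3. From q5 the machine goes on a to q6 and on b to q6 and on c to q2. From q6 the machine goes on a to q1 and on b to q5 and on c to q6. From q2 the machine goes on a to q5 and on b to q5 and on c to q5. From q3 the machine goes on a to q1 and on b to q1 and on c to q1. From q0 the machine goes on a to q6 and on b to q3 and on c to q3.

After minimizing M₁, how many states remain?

First remove the unreachable states {q0,q7,q8}; 6 states remain.
Initial partition by acceptance: {q1,q3} | {q2,q4,q5,q6}.
On input a, block {q1,q3} splits into {q1} and {q3}.
On input a, block {q2,q4,q5,q6} splits into {q2,q5} and {q4,q6}.
On input a, block {q2,q5} splits into {q2} and {q5}.
Stable partition: {q1} | {q2} | {q3} | {q4,q6} | {q5} — 5 equivalence classes.

5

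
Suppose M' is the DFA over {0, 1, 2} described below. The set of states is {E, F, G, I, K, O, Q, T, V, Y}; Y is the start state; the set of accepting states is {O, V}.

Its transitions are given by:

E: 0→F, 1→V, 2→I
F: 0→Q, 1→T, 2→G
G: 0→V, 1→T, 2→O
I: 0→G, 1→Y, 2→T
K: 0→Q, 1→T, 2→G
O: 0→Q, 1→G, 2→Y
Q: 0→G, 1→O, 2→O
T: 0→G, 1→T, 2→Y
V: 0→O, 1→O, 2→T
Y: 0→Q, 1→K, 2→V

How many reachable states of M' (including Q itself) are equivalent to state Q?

1

States {E,F,I} cannot be reached from the start state, so discard them.
Start with accepting vs non-accepting: {O,V} | {G,K,Q,T,Y}.
Split {O,V} by δ(·,0) → {V} and {O}.
Refine {G,K,Q,T,Y} on symbol 0: members go to different blocks, giving {K,Q,T,Y} and {G}.
On input 0, block {K,Q,T,Y} splits into {K,Y} and {Q,T}.
Split {K,Y} by δ(·,1) → {Y} and {K}.
Refine {Q,T} on symbol 1: members go to different blocks, giving {T} and {Q}.
No further refinement is possible. Final partition (7 blocks): {V} | {Y} | {O} | {G} | {T} | {K} | {Q}.
The equivalence class containing Q is {Q}, of size 1.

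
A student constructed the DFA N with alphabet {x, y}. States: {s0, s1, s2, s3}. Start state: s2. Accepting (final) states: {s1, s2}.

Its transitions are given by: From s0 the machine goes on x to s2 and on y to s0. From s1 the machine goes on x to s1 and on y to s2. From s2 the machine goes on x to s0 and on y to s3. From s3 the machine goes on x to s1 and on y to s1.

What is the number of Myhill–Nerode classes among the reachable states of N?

4

P0 = {s1,s2} | {s0,s3}.
Refine {s1,s2} on symbol x: members go to different blocks, giving {s1} and {s2}.
On input x, block {s0,s3} splits into {s0} and {s3}.
Stable partition: {s1} | {s0} | {s2} | {s3} — 4 equivalence classes.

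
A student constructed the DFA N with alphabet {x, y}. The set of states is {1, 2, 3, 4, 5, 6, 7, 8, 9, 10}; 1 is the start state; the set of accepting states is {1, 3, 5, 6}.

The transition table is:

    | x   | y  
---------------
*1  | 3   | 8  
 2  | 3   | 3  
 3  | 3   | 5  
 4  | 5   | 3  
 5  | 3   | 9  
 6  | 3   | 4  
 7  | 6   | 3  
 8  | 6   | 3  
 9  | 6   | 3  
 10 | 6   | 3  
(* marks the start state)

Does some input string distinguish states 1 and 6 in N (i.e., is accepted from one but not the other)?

No

Reachable states from the start: {1,3,4,5,6,8,9}. Unreachable: {2,7,10} — drop them.
Start with accepting vs non-accepting: {1,3,5,6} | {4,8,9}.
Split {1,3,5,6} by δ(·,y) → {1,5,6} and {3}.
No further refinement is possible. Final partition (3 blocks): {1,5,6} | {4,8,9} | {3}.
1 and 6 lie in the same block of the stable partition, so they are equivalent — no string distinguishes them.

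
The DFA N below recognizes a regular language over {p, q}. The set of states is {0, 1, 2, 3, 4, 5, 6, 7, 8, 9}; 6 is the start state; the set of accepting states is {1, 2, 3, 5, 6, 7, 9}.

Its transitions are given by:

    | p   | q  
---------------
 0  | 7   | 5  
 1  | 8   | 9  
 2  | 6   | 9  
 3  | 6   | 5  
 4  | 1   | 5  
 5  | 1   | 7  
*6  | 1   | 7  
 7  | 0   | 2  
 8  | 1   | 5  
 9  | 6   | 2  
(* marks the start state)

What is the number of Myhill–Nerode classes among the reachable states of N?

States {3,4} cannot be reached from the start state, so discard them.
Start with accepting vs non-accepting: {1,2,5,6,7,9} | {0,8}.
On input p, block {1,2,5,6,7,9} splits into {2,5,6,9} and {1,7}.
Refine {2,5,6,9} on symbol p: members go to different blocks, giving {2,9} and {5,6}.
Stable partition: {2,9} | {0,8} | {1,7} | {5,6} — 4 equivalence classes.

4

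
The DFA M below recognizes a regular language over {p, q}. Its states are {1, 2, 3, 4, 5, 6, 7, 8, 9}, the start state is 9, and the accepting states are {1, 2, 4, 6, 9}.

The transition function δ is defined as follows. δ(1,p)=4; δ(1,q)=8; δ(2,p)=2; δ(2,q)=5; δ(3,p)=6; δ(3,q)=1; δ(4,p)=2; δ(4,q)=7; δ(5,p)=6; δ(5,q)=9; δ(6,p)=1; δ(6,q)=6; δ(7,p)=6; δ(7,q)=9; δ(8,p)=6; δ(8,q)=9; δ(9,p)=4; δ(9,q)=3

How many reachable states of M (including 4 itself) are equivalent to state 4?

4

All states are reachable from the start state.
Initial partition by acceptance: {1,2,4,6,9} | {3,5,7,8}.
Split {1,2,4,6,9} by δ(·,q) → {1,2,4,9} and {6}.
The partition is now stable with 3 blocks: {1,2,4,9} | {3,5,7,8} | {6}.
State 4 belongs to the block {1,2,4,9}, which has 4 states.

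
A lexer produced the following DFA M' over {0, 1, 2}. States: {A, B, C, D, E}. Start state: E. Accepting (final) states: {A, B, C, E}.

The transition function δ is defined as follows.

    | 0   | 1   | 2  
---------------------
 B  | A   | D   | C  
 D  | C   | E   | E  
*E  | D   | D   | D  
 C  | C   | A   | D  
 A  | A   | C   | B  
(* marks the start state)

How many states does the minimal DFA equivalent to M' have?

Start with accepting vs non-accepting: {A,B,C,E} | {D}.
Refine {A,B,C,E} on symbol 0: members go to different blocks, giving {A,B,C} and {E}.
Split {A,B,C} by δ(·,1) → {A,C} and {B}.
On input 2, block {A,C} splits into {A} and {C}.
No further refinement is possible. Final partition (5 blocks): {A} | {D} | {E} | {B} | {C}.

5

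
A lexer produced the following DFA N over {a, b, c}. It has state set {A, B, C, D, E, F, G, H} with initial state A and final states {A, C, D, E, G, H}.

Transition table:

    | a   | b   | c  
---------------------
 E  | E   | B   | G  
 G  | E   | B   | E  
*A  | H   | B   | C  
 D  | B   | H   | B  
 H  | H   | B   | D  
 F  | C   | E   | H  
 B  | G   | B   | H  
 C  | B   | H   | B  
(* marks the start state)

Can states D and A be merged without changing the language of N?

States {F} cannot be reached from the start state, so discard them.
Start with accepting vs non-accepting: {A,C,D,E,G,H} | {B}.
On input a, block {A,C,D,E,G,H} splits into {A,E,G,H} and {C,D}.
On input c, block {A,E,G,H} splits into {A,H} and {E,G}.
Stable partition: {A,H} | {B} | {C,D} | {E,G} — 4 equivalence classes.
D and A end up in different blocks, so they are distinguishable. For instance, the string 'a' is accepted from only A.

No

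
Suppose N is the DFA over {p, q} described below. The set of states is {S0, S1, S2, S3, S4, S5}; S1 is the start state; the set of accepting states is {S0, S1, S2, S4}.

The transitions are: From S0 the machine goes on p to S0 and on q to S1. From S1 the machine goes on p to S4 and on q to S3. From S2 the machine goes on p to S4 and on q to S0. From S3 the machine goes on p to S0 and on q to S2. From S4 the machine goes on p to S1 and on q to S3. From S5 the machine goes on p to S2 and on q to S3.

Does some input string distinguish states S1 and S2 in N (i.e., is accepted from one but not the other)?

Yes

Reachable states from the start: {S0,S1,S2,S3,S4}. Unreachable: {S5} — drop them.
Start with accepting vs non-accepting: {S0,S1,S2,S4} | {S3}.
On input q, block {S0,S1,S2,S4} splits into {S0,S2} and {S1,S4}.
Refine {S0,S2} on symbol p: members go to different blocks, giving {S0} and {S2}.
Stable partition: {S0} | {S3} | {S1,S4} | {S2} — 4 equivalence classes.
S1 and S2 end up in different blocks, so they are distinguishable. For instance, the string 'q' is accepted from only S2.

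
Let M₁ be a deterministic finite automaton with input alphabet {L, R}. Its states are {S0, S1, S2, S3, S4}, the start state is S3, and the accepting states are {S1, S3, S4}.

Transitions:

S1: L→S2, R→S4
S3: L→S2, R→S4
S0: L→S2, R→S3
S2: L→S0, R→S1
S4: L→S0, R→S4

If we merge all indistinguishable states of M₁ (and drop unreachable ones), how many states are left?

2

P0 = {S1,S3,S4} | {S0,S2}.
The partition is now stable with 2 blocks: {S1,S3,S4} | {S0,S2}.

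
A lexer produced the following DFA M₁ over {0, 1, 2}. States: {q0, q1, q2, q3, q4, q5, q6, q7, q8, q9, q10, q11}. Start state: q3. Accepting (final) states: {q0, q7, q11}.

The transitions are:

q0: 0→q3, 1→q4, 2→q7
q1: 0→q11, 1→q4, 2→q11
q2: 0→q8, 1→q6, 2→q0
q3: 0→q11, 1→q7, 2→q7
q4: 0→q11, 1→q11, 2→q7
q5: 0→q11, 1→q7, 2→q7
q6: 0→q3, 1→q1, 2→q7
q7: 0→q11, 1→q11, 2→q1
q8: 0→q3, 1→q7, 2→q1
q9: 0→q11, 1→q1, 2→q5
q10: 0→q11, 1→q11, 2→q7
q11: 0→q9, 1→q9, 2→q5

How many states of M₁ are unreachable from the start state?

Starting at q3 and following transitions, the reachable set is {q1, q3, q4, q5, q7, q9, q11}. That leaves q0, q2, q6, q8, q10 unreachable — 5 in total.

5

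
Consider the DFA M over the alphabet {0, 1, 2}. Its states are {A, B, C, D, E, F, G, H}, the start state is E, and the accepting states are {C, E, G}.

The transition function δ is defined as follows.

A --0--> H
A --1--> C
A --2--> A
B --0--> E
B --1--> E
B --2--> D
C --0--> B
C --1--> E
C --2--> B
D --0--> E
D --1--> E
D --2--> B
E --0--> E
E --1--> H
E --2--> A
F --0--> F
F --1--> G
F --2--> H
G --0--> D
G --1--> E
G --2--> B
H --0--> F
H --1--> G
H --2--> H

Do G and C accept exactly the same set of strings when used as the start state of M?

Yes

All states are reachable from the start state.
Start with accepting vs non-accepting: {C,E,G} | {A,B,D,F,H}.
On input 0, block {C,E,G} splits into {C,G} and {E}.
On input 0, block {A,B,D,F,H} splits into {A,F,H} and {B,D}.
No further refinement is possible. Final partition (4 blocks): {C,G} | {A,F,H} | {E} | {B,D}.
G and C lie in the same block of the stable partition, so they are equivalent — no string distinguishes them.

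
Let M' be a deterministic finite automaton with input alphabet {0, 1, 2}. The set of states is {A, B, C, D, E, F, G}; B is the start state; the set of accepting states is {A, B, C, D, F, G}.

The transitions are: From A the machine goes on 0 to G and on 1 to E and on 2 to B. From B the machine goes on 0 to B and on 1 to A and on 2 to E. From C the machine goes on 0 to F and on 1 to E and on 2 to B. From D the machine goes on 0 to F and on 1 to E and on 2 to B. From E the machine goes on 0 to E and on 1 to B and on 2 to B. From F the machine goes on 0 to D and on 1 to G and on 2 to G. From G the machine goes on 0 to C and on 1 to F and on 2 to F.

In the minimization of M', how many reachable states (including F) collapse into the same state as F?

All states are reachable from the start state.
P0 = {A,B,C,D,F,G} | {E}.
Refine {A,B,C,D,F,G} on symbol 1: members go to different blocks, giving {A,C,D} and {B,F,G}.
On input 0, block {B,F,G} splits into {F,G} and {B}.
No further refinement is possible. Final partition (4 blocks): {A,C,D} | {E} | {F,G} | {B}.
The equivalence class containing F is {F,G}, of size 2.

2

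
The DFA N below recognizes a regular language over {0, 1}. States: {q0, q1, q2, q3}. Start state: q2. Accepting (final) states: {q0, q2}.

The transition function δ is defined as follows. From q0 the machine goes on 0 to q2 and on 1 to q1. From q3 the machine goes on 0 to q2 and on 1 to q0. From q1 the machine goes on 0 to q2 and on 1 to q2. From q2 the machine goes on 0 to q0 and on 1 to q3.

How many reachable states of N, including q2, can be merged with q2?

2

Initial partition by acceptance: {q0,q2} | {q1,q3}.
Stable partition: {q0,q2} | {q1,q3} — 2 equivalence classes.
State q2 belongs to the block {q0,q2}, which has 2 states.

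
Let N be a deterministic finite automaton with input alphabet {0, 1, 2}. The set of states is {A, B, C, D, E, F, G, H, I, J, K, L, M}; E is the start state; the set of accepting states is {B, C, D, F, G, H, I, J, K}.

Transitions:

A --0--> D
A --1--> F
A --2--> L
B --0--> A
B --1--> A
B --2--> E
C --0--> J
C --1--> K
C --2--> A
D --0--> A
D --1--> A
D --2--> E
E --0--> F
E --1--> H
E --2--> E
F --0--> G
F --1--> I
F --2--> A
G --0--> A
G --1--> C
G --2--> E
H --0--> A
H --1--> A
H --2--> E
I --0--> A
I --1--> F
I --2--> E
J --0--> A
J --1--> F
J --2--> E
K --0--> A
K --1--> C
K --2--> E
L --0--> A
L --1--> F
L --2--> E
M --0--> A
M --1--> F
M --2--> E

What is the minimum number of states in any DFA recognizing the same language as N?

First remove the unreachable states {B,M}; 11 states remain.
Start with accepting vs non-accepting: {C,D,F,G,H,I,J,K} | {A,E,L}.
On input 0, block {C,D,F,G,H,I,J,K} splits into {D,G,H,I,J,K} and {C,F}.
Split {D,G,H,I,J,K} by δ(·,1) → {G,I,J,K} and {D,H}.
Refine {A,E,L} on symbol 0: members go to different blocks, giving {A} and {E} and {L}.
The partition is now stable with 6 blocks: {G,I,J,K} | {A} | {C,F} | {D,H} | {E} | {L}.

6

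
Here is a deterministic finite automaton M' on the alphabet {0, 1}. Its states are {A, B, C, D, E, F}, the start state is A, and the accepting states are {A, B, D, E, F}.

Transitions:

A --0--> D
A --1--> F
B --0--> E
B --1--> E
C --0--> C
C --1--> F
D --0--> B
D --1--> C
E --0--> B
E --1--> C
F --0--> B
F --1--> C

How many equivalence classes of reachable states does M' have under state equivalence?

3

P0 = {A,B,D,E,F} | {C}.
Split {A,B,D,E,F} by δ(·,1) → {D,E,F} and {A,B}.
Stable partition: {D,E,F} | {C} | {A,B} — 3 equivalence classes.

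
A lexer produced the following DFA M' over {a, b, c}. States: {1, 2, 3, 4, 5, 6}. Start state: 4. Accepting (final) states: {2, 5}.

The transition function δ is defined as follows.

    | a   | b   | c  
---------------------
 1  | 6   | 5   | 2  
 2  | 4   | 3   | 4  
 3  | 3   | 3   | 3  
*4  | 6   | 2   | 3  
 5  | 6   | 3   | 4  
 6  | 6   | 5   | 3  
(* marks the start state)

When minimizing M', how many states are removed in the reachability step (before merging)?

BFS from 4 reaches {2, 3, 4, 5, 6}; the 1 state(s) 1 are never visited.

1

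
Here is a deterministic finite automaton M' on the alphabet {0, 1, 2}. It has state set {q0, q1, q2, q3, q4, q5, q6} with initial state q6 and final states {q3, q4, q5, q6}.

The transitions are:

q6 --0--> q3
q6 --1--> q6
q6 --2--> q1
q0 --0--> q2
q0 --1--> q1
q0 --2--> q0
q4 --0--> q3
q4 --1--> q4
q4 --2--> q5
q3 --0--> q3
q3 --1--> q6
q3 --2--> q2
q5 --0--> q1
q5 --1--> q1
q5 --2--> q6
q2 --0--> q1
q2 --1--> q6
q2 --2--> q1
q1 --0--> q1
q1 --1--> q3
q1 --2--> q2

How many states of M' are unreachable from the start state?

3

Starting at q6 and following transitions, the reachable set is {q1, q2, q3, q6}. That leaves q0, q4, q5 unreachable — 3 in total.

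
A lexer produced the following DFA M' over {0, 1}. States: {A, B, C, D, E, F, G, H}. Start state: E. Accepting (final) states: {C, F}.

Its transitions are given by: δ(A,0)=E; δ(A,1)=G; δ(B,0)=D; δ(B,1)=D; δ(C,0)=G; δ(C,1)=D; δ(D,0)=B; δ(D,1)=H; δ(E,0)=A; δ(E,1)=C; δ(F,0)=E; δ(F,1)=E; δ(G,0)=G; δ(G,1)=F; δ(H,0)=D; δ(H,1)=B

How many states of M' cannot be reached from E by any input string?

0

A breadth-first search from the start state visits every state.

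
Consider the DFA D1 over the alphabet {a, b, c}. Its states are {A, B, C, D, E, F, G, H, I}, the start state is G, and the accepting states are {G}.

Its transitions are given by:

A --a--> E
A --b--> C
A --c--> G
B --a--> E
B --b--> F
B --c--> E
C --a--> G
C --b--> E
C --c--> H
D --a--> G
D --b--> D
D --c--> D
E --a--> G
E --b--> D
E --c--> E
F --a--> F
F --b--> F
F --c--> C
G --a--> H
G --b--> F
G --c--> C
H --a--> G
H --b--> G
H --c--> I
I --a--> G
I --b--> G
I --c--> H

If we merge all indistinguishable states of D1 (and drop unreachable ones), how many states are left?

First remove the unreachable states {A,B}; 7 states remain.
P0 = {G} | {C,D,E,F,H,I}.
On input a, block {C,D,E,F,H,I} splits into {C,D,E,H,I} and {F}.
On input b, block {C,D,E,H,I} splits into {C,D,E} and {H,I}.
Split {C,D,E} by δ(·,c) → {D,E} and {C}.
Stable partition: {G} | {D,E} | {F} | {H,I} | {C} — 5 equivalence classes.

5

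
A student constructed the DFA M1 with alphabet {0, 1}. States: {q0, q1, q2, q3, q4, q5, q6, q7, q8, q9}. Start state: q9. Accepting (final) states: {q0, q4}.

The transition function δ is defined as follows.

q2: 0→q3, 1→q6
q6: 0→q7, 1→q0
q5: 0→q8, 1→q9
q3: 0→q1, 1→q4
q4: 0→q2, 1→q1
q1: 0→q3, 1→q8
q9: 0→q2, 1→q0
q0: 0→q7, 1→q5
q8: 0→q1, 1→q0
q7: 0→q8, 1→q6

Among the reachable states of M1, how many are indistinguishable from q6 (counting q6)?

4

P0 = {q0,q4} | {q1,q2,q3,q5,q6,q7,q8,q9}.
Split {q1,q2,q3,q5,q6,q7,q8,q9} by δ(·,1) → {q1,q2,q5,q7} and {q3,q6,q8,q9}.
The partition is now stable with 3 blocks: {q0,q4} | {q1,q2,q5,q7} | {q3,q6,q8,q9}.
State q6 belongs to the block {q3,q6,q8,q9}, which has 4 states.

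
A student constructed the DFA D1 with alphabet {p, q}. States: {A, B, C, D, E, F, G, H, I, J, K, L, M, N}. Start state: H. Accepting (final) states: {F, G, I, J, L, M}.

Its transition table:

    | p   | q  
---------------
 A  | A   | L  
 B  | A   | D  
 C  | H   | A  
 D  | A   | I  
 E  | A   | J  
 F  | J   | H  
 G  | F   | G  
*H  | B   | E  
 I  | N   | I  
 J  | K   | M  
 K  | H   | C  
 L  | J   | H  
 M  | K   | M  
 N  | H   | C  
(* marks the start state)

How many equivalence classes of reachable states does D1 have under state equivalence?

Reachable states from the start: {A,B,C,D,E,H,I,J,K,L,M,N}. Unreachable: {F,G} — drop them.
Initial partition by acceptance: {I,J,L,M} | {A,B,C,D,E,H,K,N}.
On input p, block {I,J,L,M} splits into {I,J,M} and {L}.
Split {A,B,C,D,E,H,K,N} by δ(·,q) → {B,C,H,K,N} and {D,E} and {A}.
On input p, block {B,C,H,K,N} splits into {C,H,K,N} and {B}.
On input p, block {C,H,K,N} splits into {C,K,N} and {H}.
Split {C,K,N} by δ(·,q) → {K,N} and {C}.
The partition is now stable with 8 blocks: {I,J,M} | {K,N} | {L} | {D,E} | {A} | {B} | {H} | {C}.

8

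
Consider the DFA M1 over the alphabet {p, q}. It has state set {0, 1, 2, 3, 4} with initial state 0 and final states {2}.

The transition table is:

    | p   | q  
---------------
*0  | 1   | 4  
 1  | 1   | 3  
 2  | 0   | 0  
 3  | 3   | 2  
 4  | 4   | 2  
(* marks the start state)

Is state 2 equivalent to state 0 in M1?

All states are reachable from the start state.
Initial partition by acceptance: {2} | {0,1,3,4}.
Split {0,1,3,4} by δ(·,q) → {0,1} and {3,4}.
The partition is now stable with 3 blocks: {2} | {0,1} | {3,4}.
2 and 0 end up in different blocks, so they are distinguishable. For instance, the string 'ε' is accepted from only 2.

No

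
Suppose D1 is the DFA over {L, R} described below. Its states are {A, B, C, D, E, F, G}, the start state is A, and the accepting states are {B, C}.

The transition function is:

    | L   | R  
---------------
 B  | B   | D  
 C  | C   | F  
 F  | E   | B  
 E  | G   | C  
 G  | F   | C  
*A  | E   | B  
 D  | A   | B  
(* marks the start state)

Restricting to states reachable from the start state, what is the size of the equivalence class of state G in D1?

5

P0 = {B,C} | {A,D,E,F,G}.
No further refinement is possible. Final partition (2 blocks): {B,C} | {A,D,E,F,G}.
The equivalence class containing G is {A,D,E,F,G}, of size 5.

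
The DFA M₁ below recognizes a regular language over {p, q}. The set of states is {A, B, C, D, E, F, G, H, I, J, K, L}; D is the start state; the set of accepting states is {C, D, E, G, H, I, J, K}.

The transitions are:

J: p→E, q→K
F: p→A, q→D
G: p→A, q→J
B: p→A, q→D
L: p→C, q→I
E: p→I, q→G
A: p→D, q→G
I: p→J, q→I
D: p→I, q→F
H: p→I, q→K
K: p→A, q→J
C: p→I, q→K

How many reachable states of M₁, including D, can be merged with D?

1

First remove the unreachable states {B,C,H,L}; 8 states remain.
Start with accepting vs non-accepting: {D,E,G,I,J,K} | {A,F}.
Refine {D,E,G,I,J,K} on symbol p: members go to different blocks, giving {D,E,I,J} and {G,K}.
On input q, block {D,E,I,J} splits into {E,J} and {D} and {I}.
Split {E,J} by δ(·,p) → {E} and {J}.
On input p, block {A,F} splits into {A} and {F}.
Stable partition: {E} | {A} | {G,K} | {D} | {I} | {J} | {F} — 7 equivalence classes.
State D belongs to the block {D}, which has 1 states.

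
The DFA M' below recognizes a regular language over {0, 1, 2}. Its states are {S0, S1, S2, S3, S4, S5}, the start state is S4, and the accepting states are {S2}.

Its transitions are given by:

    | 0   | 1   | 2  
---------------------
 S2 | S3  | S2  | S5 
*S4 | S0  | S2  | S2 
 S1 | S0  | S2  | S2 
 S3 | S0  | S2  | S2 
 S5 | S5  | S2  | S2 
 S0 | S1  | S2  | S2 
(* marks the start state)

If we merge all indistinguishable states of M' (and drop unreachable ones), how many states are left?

2

Initial partition by acceptance: {S2} | {S0,S1,S3,S4,S5}.
The partition is now stable with 2 blocks: {S2} | {S0,S1,S3,S4,S5}.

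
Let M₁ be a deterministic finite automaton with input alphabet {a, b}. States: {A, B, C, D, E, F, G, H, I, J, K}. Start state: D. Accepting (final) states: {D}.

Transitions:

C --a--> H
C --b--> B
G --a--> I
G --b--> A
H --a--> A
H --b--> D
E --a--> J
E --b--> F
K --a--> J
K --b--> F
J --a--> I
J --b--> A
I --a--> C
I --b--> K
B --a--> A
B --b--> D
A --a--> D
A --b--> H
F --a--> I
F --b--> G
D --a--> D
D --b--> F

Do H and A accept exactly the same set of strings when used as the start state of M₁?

No

States {E} cannot be reached from the start state, so discard them.
Start with accepting vs non-accepting: {D} | {A,B,C,F,G,H,I,J,K}.
Refine {A,B,C,F,G,H,I,J,K} on symbol a: members go to different blocks, giving {B,C,F,G,H,I,J,K} and {A}.
Split {B,C,F,G,H,I,J,K} by δ(·,a) → {C,F,G,I,J,K} and {B,H}.
On input a, block {C,F,G,I,J,K} splits into {F,G,I,J,K} and {C}.
On input a, block {F,G,I,J,K} splits into {F,G,J,K} and {I}.
Split {F,G,J,K} by δ(·,a) → {F,G,J} and {K}.
On input b, block {F,G,J} splits into {G,J} and {F}.
The partition is now stable with 8 blocks: {D} | {G,J} | {A} | {B,H} | {C} | {I} | {K} | {F}.
H and A end up in different blocks, so they are distinguishable. For instance, the string 'a' is accepted from only A.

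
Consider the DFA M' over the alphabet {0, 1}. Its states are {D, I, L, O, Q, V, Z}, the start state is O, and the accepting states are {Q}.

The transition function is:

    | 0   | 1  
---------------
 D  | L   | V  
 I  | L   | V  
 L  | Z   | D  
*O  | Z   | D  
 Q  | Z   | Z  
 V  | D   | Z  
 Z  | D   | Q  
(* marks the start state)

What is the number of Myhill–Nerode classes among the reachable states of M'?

Reachable states from the start: {D,L,O,Q,V,Z}. Unreachable: {I} — drop them.
Start with accepting vs non-accepting: {Q} | {D,L,O,V,Z}.
Refine {D,L,O,V,Z} on symbol 1: members go to different blocks, giving {D,L,O,V} and {Z}.
Split {D,L,O,V} by δ(·,0) → {D,V} and {L,O}.
Split {D,V} by δ(·,0) → {D} and {V}.
No further refinement is possible. Final partition (5 blocks): {Q} | {D} | {Z} | {L,O} | {V}.

5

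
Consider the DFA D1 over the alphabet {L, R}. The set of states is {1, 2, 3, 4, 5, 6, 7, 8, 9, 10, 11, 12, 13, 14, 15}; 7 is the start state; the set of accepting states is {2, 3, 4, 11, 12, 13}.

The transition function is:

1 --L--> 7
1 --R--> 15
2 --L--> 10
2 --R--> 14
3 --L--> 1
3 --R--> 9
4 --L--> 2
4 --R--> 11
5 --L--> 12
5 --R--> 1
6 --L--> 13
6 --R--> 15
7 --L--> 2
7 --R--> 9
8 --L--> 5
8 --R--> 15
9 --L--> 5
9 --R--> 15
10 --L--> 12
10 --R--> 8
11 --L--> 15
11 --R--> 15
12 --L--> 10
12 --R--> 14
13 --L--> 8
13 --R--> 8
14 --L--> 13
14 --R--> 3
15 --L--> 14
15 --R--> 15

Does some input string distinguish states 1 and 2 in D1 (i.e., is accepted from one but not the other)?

Yes

First remove the unreachable states {4,6,11}; 12 states remain.
Start with accepting vs non-accepting: {2,3,12,13} | {1,5,7,8,9,10,14,15}.
On input L, block {1,5,7,8,9,10,14,15} splits into {1,8,9,15} and {5,7,10,14}.
Split {2,3,12,13} by δ(·,L) → {2,12} and {3,13}.
On input L, block {5,7,10,14} splits into {5,7,10} and {14}.
Split {1,8,9,15} by δ(·,L) → {1,8,9} and {15}.
The partition is now stable with 6 blocks: {2,12} | {1,8,9} | {5,7,10} | {3,13} | {14} | {15}.
1 and 2 end up in different blocks, so they are distinguishable. For instance, the string 'ε' is accepted from only 2.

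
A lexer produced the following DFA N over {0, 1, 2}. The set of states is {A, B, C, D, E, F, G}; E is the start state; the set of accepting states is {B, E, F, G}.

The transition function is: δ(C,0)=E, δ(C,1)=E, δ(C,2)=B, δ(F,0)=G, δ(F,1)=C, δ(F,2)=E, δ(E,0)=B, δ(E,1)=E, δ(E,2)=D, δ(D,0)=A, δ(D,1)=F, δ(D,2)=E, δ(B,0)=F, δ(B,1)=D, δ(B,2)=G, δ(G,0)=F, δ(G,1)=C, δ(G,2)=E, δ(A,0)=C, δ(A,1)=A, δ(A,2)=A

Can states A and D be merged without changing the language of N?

No

Every state is reachable, so we keep all 7.
Start with accepting vs non-accepting: {B,E,F,G} | {A,C,D}.
Refine {B,E,F,G} on symbol 1: members go to different blocks, giving {B,F,G} and {E}.
Split {B,F,G} by δ(·,2) → {F,G} and {B}.
On input 0, block {A,C,D} splits into {A,D} and {C}.
On input 0, block {A,D} splits into {A} and {D}.
The partition is now stable with 6 blocks: {F,G} | {A} | {E} | {B} | {C} | {D}.
A and D end up in different blocks, so they are distinguishable. For instance, the string '1' is accepted from only D.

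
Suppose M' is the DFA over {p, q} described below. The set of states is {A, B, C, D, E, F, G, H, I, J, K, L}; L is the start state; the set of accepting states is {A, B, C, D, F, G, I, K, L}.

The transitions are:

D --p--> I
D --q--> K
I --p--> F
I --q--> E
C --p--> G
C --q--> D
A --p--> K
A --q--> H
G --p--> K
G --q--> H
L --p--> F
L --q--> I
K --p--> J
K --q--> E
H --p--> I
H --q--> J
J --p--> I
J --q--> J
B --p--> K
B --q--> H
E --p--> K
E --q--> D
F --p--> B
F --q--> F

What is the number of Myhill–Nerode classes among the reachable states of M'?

Reachable states from the start: {B,D,E,F,H,I,J,K,L}. Unreachable: {A,C,G} — drop them.
P0 = {B,D,F,I,K,L} | {E,H,J}.
On input p, block {B,D,F,I,K,L} splits into {B,D,F,I,L} and {K}.
Refine {B,D,F,I,L} on symbol p: members go to different blocks, giving {D,F,I,L} and {B}.
On input p, block {D,F,I,L} splits into {D,I,L} and {F}.
Split {D,I,L} by δ(·,p) → {I,L} and {D}.
On input q, block {I,L} splits into {I} and {L}.
Refine {E,H,J} on symbol p: members go to different blocks, giving {H,J} and {E}.
Stable partition: {I} | {H,J} | {K} | {B} | {F} | {D} | {L} | {E} — 8 equivalence classes.

8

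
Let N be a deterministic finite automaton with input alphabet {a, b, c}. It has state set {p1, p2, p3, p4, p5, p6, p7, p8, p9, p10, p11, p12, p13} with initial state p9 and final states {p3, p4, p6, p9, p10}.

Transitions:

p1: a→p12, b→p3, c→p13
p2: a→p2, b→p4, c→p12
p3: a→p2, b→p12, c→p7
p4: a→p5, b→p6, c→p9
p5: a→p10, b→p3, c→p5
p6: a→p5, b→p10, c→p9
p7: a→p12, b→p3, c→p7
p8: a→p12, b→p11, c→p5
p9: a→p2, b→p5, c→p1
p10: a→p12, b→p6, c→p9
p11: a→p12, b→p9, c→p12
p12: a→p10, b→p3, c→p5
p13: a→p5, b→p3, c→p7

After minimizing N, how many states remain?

States {p8,p11} cannot be reached from the start state, so discard them.
P0 = {p3,p4,p6,p9,p10} | {p1,p2,p5,p7,p12,p13}.
Refine {p3,p4,p6,p9,p10} on symbol b: members go to different blocks, giving {p4,p6,p10} and {p3,p9}.
Split {p1,p2,p5,p7,p12,p13} by δ(·,a) → {p1,p2,p7,p13} and {p5,p12}.
Refine {p1,p2,p7,p13} on symbol a: members go to different blocks, giving {p1,p7,p13} and {p2}.
Stable partition: {p4,p6,p10} | {p1,p7,p13} | {p3,p9} | {p5,p12} | {p2} — 5 equivalence classes.

5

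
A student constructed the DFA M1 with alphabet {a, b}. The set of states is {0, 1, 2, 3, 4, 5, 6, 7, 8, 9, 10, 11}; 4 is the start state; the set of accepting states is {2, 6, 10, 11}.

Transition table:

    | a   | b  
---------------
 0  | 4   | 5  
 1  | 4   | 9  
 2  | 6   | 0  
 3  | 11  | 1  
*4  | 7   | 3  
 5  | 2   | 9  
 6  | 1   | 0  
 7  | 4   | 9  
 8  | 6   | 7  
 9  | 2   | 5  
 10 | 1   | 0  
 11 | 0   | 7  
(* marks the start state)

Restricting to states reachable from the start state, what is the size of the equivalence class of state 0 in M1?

3

Reachable states from the start: {0,1,2,3,4,5,6,7,9,11}. Unreachable: {8,10} — drop them.
P0 = {2,6,11} | {0,1,3,4,5,7,9}.
Refine {2,6,11} on symbol a: members go to different blocks, giving {6,11} and {2}.
Refine {0,1,3,4,5,7,9} on symbol a: members go to different blocks, giving {0,1,4,7} and {5,9} and {3}.
Split {0,1,4,7} by δ(·,b) → {0,1,7} and {4}.
Stable partition: {6,11} | {0,1,7} | {2} | {5,9} | {3} | {4} — 6 equivalence classes.
State 0 belongs to the block {0,1,7}, which has 3 states.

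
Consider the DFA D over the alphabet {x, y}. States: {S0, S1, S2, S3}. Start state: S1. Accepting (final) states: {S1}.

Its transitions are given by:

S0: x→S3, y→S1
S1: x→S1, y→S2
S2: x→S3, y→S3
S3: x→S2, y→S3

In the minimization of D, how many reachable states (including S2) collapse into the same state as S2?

States {S0} cannot be reached from the start state, so discard them.
Start with accepting vs non-accepting: {S1} | {S2,S3}.
No further refinement is possible. Final partition (2 blocks): {S1} | {S2,S3}.
State S2 belongs to the block {S2,S3}, which has 2 states.

2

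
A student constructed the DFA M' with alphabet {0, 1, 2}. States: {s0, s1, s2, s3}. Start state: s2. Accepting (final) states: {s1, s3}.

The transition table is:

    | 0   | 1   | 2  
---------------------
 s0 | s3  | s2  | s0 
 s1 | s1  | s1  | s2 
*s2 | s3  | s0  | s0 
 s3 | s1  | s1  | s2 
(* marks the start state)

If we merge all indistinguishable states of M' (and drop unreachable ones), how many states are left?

2

All states are reachable from the start state.
Initial partition by acceptance: {s1,s3} | {s0,s2}.
Stable partition: {s1,s3} | {s0,s2} — 2 equivalence classes.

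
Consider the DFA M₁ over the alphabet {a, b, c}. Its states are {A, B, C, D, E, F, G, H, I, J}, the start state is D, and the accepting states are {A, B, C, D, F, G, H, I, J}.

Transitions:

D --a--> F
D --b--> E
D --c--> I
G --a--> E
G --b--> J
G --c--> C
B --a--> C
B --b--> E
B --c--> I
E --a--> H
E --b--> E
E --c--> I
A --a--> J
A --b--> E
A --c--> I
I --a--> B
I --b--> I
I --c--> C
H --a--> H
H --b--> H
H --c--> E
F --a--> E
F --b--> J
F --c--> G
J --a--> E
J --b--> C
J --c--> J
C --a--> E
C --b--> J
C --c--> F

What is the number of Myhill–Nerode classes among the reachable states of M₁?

5

States {A} cannot be reached from the start state, so discard them.
Start with accepting vs non-accepting: {B,C,D,F,G,H,I,J} | {E}.
On input a, block {B,C,D,F,G,H,I,J} splits into {B,D,H,I} and {C,F,G,J}.
Refine {B,D,H,I} on symbol a: members go to different blocks, giving {B,D} and {H,I}.
Split {H,I} by δ(·,a) → {H} and {I}.
No further refinement is possible. Final partition (5 blocks): {B,D} | {E} | {C,F,G,J} | {H} | {I}.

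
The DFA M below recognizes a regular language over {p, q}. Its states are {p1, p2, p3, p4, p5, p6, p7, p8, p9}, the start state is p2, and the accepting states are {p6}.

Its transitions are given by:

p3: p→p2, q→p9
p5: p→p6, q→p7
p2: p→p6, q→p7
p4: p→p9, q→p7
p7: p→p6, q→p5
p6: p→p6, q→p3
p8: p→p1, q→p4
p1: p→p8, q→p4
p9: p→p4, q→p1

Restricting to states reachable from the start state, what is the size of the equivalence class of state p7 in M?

Initial partition by acceptance: {p6} | {p1,p2,p3,p4,p5,p7,p8,p9}.
Refine {p1,p2,p3,p4,p5,p7,p8,p9} on symbol p: members go to different blocks, giving {p1,p3,p4,p8,p9} and {p2,p5,p7}.
On input p, block {p1,p3,p4,p8,p9} splits into {p1,p4,p8,p9} and {p3}.
Refine {p1,p4,p8,p9} on symbol q: members go to different blocks, giving {p1,p8,p9} and {p4}.
Refine {p1,p8,p9} on symbol p: members go to different blocks, giving {p1,p8} and {p9}.
No further refinement is possible. Final partition (6 blocks): {p6} | {p1,p8} | {p2,p5,p7} | {p3} | {p4} | {p9}.
The equivalence class containing p7 is {p2,p5,p7}, of size 3.

3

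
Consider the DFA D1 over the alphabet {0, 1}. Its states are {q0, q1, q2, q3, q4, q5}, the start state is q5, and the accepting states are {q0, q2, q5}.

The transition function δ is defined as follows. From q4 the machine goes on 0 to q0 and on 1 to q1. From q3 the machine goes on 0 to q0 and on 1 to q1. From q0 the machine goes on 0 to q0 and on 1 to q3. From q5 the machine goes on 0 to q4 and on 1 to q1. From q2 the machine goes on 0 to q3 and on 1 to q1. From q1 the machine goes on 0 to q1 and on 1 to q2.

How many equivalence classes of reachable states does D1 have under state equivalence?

4

Initial partition by acceptance: {q0,q2,q5} | {q1,q3,q4}.
Split {q0,q2,q5} by δ(·,0) → {q2,q5} and {q0}.
On input 0, block {q1,q3,q4} splits into {q3,q4} and {q1}.
Stable partition: {q2,q5} | {q3,q4} | {q0} | {q1} — 4 equivalence classes.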